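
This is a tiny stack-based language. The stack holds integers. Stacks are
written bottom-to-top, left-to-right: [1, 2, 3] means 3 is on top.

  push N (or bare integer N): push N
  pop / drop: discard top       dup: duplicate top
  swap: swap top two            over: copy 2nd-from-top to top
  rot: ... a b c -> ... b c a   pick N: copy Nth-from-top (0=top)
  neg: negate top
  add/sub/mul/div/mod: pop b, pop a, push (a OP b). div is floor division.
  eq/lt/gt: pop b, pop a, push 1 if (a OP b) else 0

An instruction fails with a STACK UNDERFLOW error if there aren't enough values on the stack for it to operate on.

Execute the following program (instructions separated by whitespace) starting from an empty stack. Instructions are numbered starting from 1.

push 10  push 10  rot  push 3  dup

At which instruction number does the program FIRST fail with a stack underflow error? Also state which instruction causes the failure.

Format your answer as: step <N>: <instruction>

Step 1 ('push 10'): stack = [10], depth = 1
Step 2 ('push 10'): stack = [10, 10], depth = 2
Step 3 ('rot'): needs 3 value(s) but depth is 2 — STACK UNDERFLOW

Answer: step 3: rot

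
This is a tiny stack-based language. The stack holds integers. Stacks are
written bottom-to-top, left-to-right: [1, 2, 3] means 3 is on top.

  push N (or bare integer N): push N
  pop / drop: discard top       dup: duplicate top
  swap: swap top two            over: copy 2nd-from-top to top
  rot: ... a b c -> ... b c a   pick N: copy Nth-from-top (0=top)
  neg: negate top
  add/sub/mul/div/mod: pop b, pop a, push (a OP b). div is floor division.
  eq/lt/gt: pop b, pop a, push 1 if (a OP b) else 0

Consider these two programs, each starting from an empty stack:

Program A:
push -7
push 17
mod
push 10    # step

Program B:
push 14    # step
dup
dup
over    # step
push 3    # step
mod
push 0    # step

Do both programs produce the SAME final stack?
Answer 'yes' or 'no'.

Answer: no

Derivation:
Program A trace:
  After 'push -7': [-7]
  After 'push 17': [-7, 17]
  After 'mod': [10]
  After 'push 10': [10, 10]
Program A final stack: [10, 10]

Program B trace:
  After 'push 14': [14]
  After 'dup': [14, 14]
  After 'dup': [14, 14, 14]
  After 'over': [14, 14, 14, 14]
  After 'push 3': [14, 14, 14, 14, 3]
  After 'mod': [14, 14, 14, 2]
  After 'push 0': [14, 14, 14, 2, 0]
Program B final stack: [14, 14, 14, 2, 0]
Same: no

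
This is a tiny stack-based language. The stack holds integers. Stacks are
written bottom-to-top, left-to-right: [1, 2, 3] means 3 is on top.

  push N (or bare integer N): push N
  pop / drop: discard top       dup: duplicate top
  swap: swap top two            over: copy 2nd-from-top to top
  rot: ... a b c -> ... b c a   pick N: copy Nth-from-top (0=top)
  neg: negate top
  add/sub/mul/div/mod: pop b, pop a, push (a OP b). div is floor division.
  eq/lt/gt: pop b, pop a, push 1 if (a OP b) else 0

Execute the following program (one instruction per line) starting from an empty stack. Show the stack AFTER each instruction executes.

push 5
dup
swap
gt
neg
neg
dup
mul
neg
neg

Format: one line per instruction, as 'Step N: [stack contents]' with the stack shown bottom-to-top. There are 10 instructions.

Step 1: [5]
Step 2: [5, 5]
Step 3: [5, 5]
Step 4: [0]
Step 5: [0]
Step 6: [0]
Step 7: [0, 0]
Step 8: [0]
Step 9: [0]
Step 10: [0]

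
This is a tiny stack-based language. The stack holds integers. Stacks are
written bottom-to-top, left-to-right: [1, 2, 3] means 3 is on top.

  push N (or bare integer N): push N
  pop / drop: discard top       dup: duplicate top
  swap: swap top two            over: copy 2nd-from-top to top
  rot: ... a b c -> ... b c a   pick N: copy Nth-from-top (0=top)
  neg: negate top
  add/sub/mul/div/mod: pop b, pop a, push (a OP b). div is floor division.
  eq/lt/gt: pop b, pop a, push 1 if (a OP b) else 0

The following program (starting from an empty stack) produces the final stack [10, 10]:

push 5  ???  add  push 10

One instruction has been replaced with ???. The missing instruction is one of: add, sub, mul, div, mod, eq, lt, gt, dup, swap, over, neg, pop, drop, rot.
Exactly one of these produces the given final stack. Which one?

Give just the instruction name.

Answer: dup

Derivation:
Stack before ???: [5]
Stack after ???:  [5, 5]
The instruction that transforms [5] -> [5, 5] is: dup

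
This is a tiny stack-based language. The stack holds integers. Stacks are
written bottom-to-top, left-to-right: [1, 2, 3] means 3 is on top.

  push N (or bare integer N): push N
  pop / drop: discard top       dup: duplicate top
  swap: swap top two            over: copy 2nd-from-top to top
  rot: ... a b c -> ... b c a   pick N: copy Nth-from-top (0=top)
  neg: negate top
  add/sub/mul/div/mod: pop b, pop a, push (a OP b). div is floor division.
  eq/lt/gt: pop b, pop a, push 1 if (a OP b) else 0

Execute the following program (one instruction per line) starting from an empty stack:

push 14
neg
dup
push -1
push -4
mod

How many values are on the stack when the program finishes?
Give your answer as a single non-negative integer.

Answer: 3

Derivation:
After 'push 14': stack = [14] (depth 1)
After 'neg': stack = [-14] (depth 1)
After 'dup': stack = [-14, -14] (depth 2)
After 'push -1': stack = [-14, -14, -1] (depth 3)
After 'push -4': stack = [-14, -14, -1, -4] (depth 4)
After 'mod': stack = [-14, -14, -1] (depth 3)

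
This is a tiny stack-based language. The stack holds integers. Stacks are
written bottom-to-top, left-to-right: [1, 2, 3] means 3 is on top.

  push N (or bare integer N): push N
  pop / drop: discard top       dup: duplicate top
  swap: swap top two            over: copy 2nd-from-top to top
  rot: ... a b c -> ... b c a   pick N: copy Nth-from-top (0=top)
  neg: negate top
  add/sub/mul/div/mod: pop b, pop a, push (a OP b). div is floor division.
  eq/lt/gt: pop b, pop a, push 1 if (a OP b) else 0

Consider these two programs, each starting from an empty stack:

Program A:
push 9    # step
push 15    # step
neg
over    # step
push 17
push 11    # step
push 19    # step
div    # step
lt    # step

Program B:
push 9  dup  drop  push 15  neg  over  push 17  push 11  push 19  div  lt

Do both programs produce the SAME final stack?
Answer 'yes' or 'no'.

Program A trace:
  After 'push 9': [9]
  After 'push 15': [9, 15]
  After 'neg': [9, -15]
  After 'over': [9, -15, 9]
  After 'push 17': [9, -15, 9, 17]
  After 'push 11': [9, -15, 9, 17, 11]
  After 'push 19': [9, -15, 9, 17, 11, 19]
  After 'div': [9, -15, 9, 17, 0]
  After 'lt': [9, -15, 9, 0]
Program A final stack: [9, -15, 9, 0]

Program B trace:
  After 'push 9': [9]
  After 'dup': [9, 9]
  After 'drop': [9]
  After 'push 15': [9, 15]
  After 'neg': [9, -15]
  After 'over': [9, -15, 9]
  After 'push 17': [9, -15, 9, 17]
  After 'push 11': [9, -15, 9, 17, 11]
  After 'push 19': [9, -15, 9, 17, 11, 19]
  After 'div': [9, -15, 9, 17, 0]
  After 'lt': [9, -15, 9, 0]
Program B final stack: [9, -15, 9, 0]
Same: yes

Answer: yes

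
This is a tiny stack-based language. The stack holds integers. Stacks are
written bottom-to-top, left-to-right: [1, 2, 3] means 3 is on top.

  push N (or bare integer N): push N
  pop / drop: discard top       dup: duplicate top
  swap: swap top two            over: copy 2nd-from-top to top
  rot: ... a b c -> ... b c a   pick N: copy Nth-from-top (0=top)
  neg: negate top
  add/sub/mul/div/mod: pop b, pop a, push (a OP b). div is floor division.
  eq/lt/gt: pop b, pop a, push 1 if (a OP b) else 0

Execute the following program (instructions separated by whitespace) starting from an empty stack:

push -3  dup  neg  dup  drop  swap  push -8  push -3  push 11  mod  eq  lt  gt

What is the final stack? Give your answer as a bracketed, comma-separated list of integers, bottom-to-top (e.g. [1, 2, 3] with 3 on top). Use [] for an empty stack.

After 'push -3': [-3]
After 'dup': [-3, -3]
After 'neg': [-3, 3]
After 'dup': [-3, 3, 3]
After 'drop': [-3, 3]
After 'swap': [3, -3]
After 'push -8': [3, -3, -8]
After 'push -3': [3, -3, -8, -3]
After 'push 11': [3, -3, -8, -3, 11]
After 'mod': [3, -3, -8, 8]
After 'eq': [3, -3, 0]
After 'lt': [3, 1]
After 'gt': [1]

Answer: [1]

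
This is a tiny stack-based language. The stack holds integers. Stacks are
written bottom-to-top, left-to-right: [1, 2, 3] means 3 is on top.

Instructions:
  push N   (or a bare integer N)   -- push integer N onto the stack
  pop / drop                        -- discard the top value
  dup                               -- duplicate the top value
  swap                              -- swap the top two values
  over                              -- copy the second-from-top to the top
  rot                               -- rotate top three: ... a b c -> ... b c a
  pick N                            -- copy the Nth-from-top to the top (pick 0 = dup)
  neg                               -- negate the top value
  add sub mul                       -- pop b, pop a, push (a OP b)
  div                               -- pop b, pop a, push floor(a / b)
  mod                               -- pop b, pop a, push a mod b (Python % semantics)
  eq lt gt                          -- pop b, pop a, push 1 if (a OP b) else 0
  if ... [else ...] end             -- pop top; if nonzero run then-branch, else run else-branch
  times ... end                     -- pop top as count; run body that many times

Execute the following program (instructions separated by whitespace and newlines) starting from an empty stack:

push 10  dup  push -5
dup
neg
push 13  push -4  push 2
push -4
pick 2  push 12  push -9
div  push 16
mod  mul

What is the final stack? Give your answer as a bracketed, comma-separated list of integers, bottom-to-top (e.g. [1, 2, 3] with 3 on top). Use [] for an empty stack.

Answer: [10, 10, -5, 5, 13, -4, 2, -4, -56]

Derivation:
After 'push 10': [10]
After 'dup': [10, 10]
After 'push -5': [10, 10, -5]
After 'dup': [10, 10, -5, -5]
After 'neg': [10, 10, -5, 5]
After 'push 13': [10, 10, -5, 5, 13]
After 'push -4': [10, 10, -5, 5, 13, -4]
After 'push 2': [10, 10, -5, 5, 13, -4, 2]
After 'push -4': [10, 10, -5, 5, 13, -4, 2, -4]
After 'pick 2': [10, 10, -5, 5, 13, -4, 2, -4, -4]
After 'push 12': [10, 10, -5, 5, 13, -4, 2, -4, -4, 12]
After 'push -9': [10, 10, -5, 5, 13, -4, 2, -4, -4, 12, -9]
After 'div': [10, 10, -5, 5, 13, -4, 2, -4, -4, -2]
After 'push 16': [10, 10, -5, 5, 13, -4, 2, -4, -4, -2, 16]
After 'mod': [10, 10, -5, 5, 13, -4, 2, -4, -4, 14]
After 'mul': [10, 10, -5, 5, 13, -4, 2, -4, -56]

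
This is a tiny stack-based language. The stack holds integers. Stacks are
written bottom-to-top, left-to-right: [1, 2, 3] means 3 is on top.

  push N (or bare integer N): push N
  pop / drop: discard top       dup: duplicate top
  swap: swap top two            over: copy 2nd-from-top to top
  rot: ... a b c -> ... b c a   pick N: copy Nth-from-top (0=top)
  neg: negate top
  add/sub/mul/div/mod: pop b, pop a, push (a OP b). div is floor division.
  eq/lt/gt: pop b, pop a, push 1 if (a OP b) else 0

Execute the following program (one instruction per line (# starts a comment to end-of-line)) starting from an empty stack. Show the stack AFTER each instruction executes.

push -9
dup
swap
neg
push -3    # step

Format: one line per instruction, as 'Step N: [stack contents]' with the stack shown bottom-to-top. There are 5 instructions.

Step 1: [-9]
Step 2: [-9, -9]
Step 3: [-9, -9]
Step 4: [-9, 9]
Step 5: [-9, 9, -3]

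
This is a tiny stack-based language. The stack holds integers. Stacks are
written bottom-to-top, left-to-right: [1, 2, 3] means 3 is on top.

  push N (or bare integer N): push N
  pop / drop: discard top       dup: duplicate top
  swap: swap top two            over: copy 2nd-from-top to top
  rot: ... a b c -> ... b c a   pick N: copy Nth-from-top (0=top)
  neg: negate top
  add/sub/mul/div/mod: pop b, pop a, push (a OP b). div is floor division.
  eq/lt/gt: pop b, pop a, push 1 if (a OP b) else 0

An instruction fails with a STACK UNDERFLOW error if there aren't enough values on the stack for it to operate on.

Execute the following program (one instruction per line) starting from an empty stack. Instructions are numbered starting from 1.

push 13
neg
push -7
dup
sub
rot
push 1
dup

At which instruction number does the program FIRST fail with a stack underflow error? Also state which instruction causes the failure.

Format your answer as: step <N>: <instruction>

Answer: step 6: rot

Derivation:
Step 1 ('push 13'): stack = [13], depth = 1
Step 2 ('neg'): stack = [-13], depth = 1
Step 3 ('push -7'): stack = [-13, -7], depth = 2
Step 4 ('dup'): stack = [-13, -7, -7], depth = 3
Step 5 ('sub'): stack = [-13, 0], depth = 2
Step 6 ('rot'): needs 3 value(s) but depth is 2 — STACK UNDERFLOW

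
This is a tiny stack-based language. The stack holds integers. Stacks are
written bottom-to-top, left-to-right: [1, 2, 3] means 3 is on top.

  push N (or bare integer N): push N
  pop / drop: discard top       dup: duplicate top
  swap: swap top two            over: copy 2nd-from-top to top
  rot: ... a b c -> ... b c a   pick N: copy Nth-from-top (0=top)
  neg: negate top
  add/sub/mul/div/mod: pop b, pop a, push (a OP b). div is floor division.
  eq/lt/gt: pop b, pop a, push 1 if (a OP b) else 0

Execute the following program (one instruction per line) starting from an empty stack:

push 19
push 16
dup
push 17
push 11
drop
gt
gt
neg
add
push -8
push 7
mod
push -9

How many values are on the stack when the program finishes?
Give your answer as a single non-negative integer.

Answer: 3

Derivation:
After 'push 19': stack = [19] (depth 1)
After 'push 16': stack = [19, 16] (depth 2)
After 'dup': stack = [19, 16, 16] (depth 3)
After 'push 17': stack = [19, 16, 16, 17] (depth 4)
After 'push 11': stack = [19, 16, 16, 17, 11] (depth 5)
After 'drop': stack = [19, 16, 16, 17] (depth 4)
After 'gt': stack = [19, 16, 0] (depth 3)
After 'gt': stack = [19, 1] (depth 2)
After 'neg': stack = [19, -1] (depth 2)
After 'add': stack = [18] (depth 1)
After 'push -8': stack = [18, -8] (depth 2)
After 'push 7': stack = [18, -8, 7] (depth 3)
After 'mod': stack = [18, 6] (depth 2)
After 'push -9': stack = [18, 6, -9] (depth 3)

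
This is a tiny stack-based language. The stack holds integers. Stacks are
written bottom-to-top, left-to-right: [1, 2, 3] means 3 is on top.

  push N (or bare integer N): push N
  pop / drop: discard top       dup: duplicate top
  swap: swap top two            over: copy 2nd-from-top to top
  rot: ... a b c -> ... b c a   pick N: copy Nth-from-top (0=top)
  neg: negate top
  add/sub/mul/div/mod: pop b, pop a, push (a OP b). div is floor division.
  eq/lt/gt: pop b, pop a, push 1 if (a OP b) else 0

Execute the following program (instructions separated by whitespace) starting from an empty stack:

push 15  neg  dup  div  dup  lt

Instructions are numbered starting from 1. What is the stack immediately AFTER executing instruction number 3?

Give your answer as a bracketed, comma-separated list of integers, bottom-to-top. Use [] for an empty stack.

Answer: [-15, -15]

Derivation:
Step 1 ('push 15'): [15]
Step 2 ('neg'): [-15]
Step 3 ('dup'): [-15, -15]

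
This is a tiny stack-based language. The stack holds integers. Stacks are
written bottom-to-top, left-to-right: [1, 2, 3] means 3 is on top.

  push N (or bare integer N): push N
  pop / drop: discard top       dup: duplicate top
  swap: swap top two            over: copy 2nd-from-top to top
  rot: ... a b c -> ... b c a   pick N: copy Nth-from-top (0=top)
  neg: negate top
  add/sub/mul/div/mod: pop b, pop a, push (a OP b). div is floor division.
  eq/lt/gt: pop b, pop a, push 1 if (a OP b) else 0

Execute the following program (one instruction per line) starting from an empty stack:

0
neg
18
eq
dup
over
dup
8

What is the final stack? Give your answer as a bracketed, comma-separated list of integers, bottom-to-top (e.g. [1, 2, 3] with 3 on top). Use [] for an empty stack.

After 'push 0': [0]
After 'neg': [0]
After 'push 18': [0, 18]
After 'eq': [0]
After 'dup': [0, 0]
After 'over': [0, 0, 0]
After 'dup': [0, 0, 0, 0]
After 'push 8': [0, 0, 0, 0, 8]

Answer: [0, 0, 0, 0, 8]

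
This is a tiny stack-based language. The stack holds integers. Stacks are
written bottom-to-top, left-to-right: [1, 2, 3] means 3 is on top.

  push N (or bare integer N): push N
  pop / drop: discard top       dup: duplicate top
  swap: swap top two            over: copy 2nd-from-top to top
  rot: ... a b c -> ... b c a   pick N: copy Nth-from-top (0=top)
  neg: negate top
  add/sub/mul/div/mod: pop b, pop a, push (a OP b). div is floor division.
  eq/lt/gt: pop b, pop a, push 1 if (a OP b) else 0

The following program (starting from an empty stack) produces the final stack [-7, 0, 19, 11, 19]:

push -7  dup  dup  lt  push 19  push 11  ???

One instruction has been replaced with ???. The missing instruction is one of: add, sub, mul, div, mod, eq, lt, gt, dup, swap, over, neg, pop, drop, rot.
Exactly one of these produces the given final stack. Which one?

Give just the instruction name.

Answer: over

Derivation:
Stack before ???: [-7, 0, 19, 11]
Stack after ???:  [-7, 0, 19, 11, 19]
The instruction that transforms [-7, 0, 19, 11] -> [-7, 0, 19, 11, 19] is: over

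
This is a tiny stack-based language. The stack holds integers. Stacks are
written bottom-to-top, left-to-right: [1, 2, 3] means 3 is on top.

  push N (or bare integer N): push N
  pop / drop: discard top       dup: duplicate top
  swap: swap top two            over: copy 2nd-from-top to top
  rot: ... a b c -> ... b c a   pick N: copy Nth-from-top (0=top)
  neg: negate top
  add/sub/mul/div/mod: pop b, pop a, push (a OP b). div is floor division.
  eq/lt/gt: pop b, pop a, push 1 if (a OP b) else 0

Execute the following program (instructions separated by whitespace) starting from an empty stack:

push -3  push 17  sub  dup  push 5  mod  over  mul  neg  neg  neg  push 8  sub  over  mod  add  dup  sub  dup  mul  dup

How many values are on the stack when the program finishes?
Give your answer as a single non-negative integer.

After 'push -3': stack = [-3] (depth 1)
After 'push 17': stack = [-3, 17] (depth 2)
After 'sub': stack = [-20] (depth 1)
After 'dup': stack = [-20, -20] (depth 2)
After 'push 5': stack = [-20, -20, 5] (depth 3)
After 'mod': stack = [-20, 0] (depth 2)
After 'over': stack = [-20, 0, -20] (depth 3)
After 'mul': stack = [-20, 0] (depth 2)
After 'neg': stack = [-20, 0] (depth 2)
After 'neg': stack = [-20, 0] (depth 2)
  ...
After 'push 8': stack = [-20, 0, 8] (depth 3)
After 'sub': stack = [-20, -8] (depth 2)
After 'over': stack = [-20, -8, -20] (depth 3)
After 'mod': stack = [-20, -8] (depth 2)
After 'add': stack = [-28] (depth 1)
After 'dup': stack = [-28, -28] (depth 2)
After 'sub': stack = [0] (depth 1)
After 'dup': stack = [0, 0] (depth 2)
After 'mul': stack = [0] (depth 1)
After 'dup': stack = [0, 0] (depth 2)

Answer: 2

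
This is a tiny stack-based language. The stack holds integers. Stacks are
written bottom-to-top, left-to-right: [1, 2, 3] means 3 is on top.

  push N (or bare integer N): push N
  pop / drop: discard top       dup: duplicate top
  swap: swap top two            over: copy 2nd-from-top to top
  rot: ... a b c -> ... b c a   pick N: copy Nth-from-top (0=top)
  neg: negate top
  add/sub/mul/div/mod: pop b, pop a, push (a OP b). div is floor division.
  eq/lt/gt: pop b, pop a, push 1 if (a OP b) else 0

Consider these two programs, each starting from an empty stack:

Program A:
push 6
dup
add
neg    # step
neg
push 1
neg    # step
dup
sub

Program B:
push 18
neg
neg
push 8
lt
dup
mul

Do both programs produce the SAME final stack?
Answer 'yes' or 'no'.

Answer: no

Derivation:
Program A trace:
  After 'push 6': [6]
  After 'dup': [6, 6]
  After 'add': [12]
  After 'neg': [-12]
  After 'neg': [12]
  After 'push 1': [12, 1]
  After 'neg': [12, -1]
  After 'dup': [12, -1, -1]
  After 'sub': [12, 0]
Program A final stack: [12, 0]

Program B trace:
  After 'push 18': [18]
  After 'neg': [-18]
  After 'neg': [18]
  After 'push 8': [18, 8]
  After 'lt': [0]
  After 'dup': [0, 0]
  After 'mul': [0]
Program B final stack: [0]
Same: no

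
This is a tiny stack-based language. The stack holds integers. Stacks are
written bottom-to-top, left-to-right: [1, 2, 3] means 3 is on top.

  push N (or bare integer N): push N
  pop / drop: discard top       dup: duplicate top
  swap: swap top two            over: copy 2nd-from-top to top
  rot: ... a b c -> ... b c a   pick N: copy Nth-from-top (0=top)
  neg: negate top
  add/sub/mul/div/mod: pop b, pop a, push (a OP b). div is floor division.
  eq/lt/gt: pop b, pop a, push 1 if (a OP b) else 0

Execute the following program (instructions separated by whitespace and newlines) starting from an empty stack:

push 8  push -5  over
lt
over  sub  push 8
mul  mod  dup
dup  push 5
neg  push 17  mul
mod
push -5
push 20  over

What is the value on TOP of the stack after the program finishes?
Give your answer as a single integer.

After 'push 8': [8]
After 'push -5': [8, -5]
After 'over': [8, -5, 8]
After 'lt': [8, 1]
After 'over': [8, 1, 8]
After 'sub': [8, -7]
After 'push 8': [8, -7, 8]
After 'mul': [8, -56]
After 'mod': [-48]
After 'dup': [-48, -48]
After 'dup': [-48, -48, -48]
After 'push 5': [-48, -48, -48, 5]
After 'neg': [-48, -48, -48, -5]
After 'push 17': [-48, -48, -48, -5, 17]
After 'mul': [-48, -48, -48, -85]
After 'mod': [-48, -48, -48]
After 'push -5': [-48, -48, -48, -5]
After 'push 20': [-48, -48, -48, -5, 20]
After 'over': [-48, -48, -48, -5, 20, -5]

Answer: -5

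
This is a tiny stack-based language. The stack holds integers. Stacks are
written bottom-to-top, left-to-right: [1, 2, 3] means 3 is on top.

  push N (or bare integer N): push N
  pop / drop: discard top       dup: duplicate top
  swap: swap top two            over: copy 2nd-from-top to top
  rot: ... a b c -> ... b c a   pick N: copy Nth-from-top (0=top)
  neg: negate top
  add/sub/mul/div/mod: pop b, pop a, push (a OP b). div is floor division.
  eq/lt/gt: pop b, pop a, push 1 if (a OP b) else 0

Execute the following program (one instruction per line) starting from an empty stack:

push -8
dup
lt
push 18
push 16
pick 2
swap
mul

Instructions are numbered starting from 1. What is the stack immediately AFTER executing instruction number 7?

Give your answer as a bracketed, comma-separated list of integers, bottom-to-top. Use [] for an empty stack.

Step 1 ('push -8'): [-8]
Step 2 ('dup'): [-8, -8]
Step 3 ('lt'): [0]
Step 4 ('push 18'): [0, 18]
Step 5 ('push 16'): [0, 18, 16]
Step 6 ('pick 2'): [0, 18, 16, 0]
Step 7 ('swap'): [0, 18, 0, 16]

Answer: [0, 18, 0, 16]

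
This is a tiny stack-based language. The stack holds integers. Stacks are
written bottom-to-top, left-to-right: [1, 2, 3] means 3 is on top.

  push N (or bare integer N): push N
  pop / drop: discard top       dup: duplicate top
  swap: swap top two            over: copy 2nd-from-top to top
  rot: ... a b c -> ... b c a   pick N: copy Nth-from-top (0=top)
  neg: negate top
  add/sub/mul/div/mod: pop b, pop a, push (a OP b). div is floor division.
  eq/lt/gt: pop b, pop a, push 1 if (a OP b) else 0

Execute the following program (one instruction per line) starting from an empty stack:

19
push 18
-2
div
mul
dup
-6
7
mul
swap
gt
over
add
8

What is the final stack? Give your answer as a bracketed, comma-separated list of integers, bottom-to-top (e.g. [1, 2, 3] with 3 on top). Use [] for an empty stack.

Answer: [-171, -170, 8]

Derivation:
After 'push 19': [19]
After 'push 18': [19, 18]
After 'push -2': [19, 18, -2]
After 'div': [19, -9]
After 'mul': [-171]
After 'dup': [-171, -171]
After 'push -6': [-171, -171, -6]
After 'push 7': [-171, -171, -6, 7]
After 'mul': [-171, -171, -42]
After 'swap': [-171, -42, -171]
After 'gt': [-171, 1]
After 'over': [-171, 1, -171]
After 'add': [-171, -170]
After 'push 8': [-171, -170, 8]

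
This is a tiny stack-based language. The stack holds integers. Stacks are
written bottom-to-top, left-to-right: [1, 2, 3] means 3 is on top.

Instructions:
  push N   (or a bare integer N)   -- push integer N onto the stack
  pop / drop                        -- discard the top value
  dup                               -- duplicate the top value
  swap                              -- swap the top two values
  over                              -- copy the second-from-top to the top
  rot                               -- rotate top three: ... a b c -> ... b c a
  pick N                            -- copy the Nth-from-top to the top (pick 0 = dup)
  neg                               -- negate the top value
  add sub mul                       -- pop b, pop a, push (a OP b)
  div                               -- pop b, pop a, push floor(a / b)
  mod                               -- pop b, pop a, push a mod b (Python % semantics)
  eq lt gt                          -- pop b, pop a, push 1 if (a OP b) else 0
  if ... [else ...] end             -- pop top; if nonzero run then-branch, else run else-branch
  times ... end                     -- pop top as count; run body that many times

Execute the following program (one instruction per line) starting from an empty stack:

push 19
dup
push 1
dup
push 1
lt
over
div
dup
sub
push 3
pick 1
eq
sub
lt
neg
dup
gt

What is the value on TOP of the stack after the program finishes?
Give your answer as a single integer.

Answer: 0

Derivation:
After 'push 19': [19]
After 'dup': [19, 19]
After 'push 1': [19, 19, 1]
After 'dup': [19, 19, 1, 1]
After 'push 1': [19, 19, 1, 1, 1]
After 'lt': [19, 19, 1, 0]
After 'over': [19, 19, 1, 0, 1]
After 'div': [19, 19, 1, 0]
After 'dup': [19, 19, 1, 0, 0]
After 'sub': [19, 19, 1, 0]
After 'push 3': [19, 19, 1, 0, 3]
After 'pick 1': [19, 19, 1, 0, 3, 0]
After 'eq': [19, 19, 1, 0, 0]
After 'sub': [19, 19, 1, 0]
After 'lt': [19, 19, 0]
After 'neg': [19, 19, 0]
After 'dup': [19, 19, 0, 0]
After 'gt': [19, 19, 0]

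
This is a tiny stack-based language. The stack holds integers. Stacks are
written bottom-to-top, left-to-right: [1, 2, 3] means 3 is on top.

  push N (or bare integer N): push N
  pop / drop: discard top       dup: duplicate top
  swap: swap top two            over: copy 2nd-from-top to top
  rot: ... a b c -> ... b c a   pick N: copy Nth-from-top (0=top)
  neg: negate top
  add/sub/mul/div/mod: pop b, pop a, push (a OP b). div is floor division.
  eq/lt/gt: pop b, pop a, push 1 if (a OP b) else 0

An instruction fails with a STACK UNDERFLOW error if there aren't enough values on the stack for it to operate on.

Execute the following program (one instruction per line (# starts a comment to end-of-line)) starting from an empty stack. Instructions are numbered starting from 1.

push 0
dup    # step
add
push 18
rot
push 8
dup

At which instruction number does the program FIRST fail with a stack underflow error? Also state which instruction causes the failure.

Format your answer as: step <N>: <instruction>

Step 1 ('push 0'): stack = [0], depth = 1
Step 2 ('dup'): stack = [0, 0], depth = 2
Step 3 ('add'): stack = [0], depth = 1
Step 4 ('push 18'): stack = [0, 18], depth = 2
Step 5 ('rot'): needs 3 value(s) but depth is 2 — STACK UNDERFLOW

Answer: step 5: rot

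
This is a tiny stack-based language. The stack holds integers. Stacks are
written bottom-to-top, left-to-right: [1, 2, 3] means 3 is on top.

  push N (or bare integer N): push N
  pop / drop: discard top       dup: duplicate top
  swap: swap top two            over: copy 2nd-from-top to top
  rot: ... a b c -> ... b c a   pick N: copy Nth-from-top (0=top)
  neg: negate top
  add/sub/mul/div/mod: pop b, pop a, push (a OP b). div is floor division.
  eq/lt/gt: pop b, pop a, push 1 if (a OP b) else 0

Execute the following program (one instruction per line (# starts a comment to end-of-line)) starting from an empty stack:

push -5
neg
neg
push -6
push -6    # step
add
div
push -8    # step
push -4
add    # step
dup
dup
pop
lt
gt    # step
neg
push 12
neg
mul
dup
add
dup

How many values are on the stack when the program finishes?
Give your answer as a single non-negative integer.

Answer: 2

Derivation:
After 'push -5': stack = [-5] (depth 1)
After 'neg': stack = [5] (depth 1)
After 'neg': stack = [-5] (depth 1)
After 'push -6': stack = [-5, -6] (depth 2)
After 'push -6': stack = [-5, -6, -6] (depth 3)
After 'add': stack = [-5, -12] (depth 2)
After 'div': stack = [0] (depth 1)
After 'push -8': stack = [0, -8] (depth 2)
After 'push -4': stack = [0, -8, -4] (depth 3)
After 'add': stack = [0, -12] (depth 2)
  ...
After 'pop': stack = [0, -12, -12] (depth 3)
After 'lt': stack = [0, 0] (depth 2)
After 'gt': stack = [0] (depth 1)
After 'neg': stack = [0] (depth 1)
After 'push 12': stack = [0, 12] (depth 2)
After 'neg': stack = [0, -12] (depth 2)
After 'mul': stack = [0] (depth 1)
After 'dup': stack = [0, 0] (depth 2)
After 'add': stack = [0] (depth 1)
After 'dup': stack = [0, 0] (depth 2)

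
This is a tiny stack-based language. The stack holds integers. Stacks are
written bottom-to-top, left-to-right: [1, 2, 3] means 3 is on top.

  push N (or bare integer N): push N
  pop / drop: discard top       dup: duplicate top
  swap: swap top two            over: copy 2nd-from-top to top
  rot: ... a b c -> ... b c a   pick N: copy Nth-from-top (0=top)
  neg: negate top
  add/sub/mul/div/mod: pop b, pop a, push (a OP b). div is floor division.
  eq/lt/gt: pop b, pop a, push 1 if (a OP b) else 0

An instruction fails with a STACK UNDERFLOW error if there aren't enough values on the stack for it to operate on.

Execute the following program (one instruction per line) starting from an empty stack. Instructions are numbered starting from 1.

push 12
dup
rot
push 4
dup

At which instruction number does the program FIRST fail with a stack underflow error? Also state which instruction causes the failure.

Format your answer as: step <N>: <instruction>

Answer: step 3: rot

Derivation:
Step 1 ('push 12'): stack = [12], depth = 1
Step 2 ('dup'): stack = [12, 12], depth = 2
Step 3 ('rot'): needs 3 value(s) but depth is 2 — STACK UNDERFLOW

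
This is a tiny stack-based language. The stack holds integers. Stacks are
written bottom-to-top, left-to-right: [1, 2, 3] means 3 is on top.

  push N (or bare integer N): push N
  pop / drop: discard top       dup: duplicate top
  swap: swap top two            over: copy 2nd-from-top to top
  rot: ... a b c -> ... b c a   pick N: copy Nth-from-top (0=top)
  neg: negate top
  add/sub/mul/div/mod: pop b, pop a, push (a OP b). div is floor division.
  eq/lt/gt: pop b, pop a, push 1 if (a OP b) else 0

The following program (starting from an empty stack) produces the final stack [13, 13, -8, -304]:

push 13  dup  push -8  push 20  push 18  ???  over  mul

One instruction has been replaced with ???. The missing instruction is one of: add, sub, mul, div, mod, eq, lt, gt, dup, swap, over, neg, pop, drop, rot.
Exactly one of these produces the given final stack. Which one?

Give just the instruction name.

Stack before ???: [13, 13, -8, 20, 18]
Stack after ???:  [13, 13, -8, 38]
The instruction that transforms [13, 13, -8, 20, 18] -> [13, 13, -8, 38] is: add

Answer: add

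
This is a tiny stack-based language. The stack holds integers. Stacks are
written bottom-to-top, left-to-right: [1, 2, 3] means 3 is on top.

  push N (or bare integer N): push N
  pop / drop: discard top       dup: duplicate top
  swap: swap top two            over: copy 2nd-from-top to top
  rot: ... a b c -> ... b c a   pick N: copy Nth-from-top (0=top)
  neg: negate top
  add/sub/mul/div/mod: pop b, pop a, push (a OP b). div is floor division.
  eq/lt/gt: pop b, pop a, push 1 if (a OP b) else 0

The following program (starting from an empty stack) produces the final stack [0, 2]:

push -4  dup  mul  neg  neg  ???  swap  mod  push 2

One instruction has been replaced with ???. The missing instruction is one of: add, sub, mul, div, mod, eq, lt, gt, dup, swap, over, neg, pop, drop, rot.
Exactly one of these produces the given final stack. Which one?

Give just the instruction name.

Stack before ???: [16]
Stack after ???:  [16, 16]
The instruction that transforms [16] -> [16, 16] is: dup

Answer: dup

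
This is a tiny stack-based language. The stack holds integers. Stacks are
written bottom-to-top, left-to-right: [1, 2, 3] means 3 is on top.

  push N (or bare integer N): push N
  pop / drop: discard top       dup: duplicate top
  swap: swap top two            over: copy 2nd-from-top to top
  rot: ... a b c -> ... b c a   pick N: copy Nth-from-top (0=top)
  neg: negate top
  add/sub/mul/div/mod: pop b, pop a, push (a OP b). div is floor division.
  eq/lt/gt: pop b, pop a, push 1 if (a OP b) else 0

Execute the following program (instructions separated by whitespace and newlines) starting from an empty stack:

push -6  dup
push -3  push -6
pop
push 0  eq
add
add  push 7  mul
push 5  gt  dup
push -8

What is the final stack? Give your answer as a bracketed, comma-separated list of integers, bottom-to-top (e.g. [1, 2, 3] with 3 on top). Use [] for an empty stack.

After 'push -6': [-6]
After 'dup': [-6, -6]
After 'push -3': [-6, -6, -3]
After 'push -6': [-6, -6, -3, -6]
After 'pop': [-6, -6, -3]
After 'push 0': [-6, -6, -3, 0]
After 'eq': [-6, -6, 0]
After 'add': [-6, -6]
After 'add': [-12]
After 'push 7': [-12, 7]
After 'mul': [-84]
After 'push 5': [-84, 5]
After 'gt': [0]
After 'dup': [0, 0]
After 'push -8': [0, 0, -8]

Answer: [0, 0, -8]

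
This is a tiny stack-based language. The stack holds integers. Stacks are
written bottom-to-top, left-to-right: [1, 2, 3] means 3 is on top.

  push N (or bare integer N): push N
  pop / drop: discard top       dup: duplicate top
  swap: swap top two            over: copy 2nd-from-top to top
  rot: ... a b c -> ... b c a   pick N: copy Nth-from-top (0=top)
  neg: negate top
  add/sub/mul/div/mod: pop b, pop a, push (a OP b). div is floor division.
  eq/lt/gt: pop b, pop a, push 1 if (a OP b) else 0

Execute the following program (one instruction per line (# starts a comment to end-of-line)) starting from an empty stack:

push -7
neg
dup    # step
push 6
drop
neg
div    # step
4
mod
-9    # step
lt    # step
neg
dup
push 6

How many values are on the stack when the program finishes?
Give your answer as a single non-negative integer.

Answer: 3

Derivation:
After 'push -7': stack = [-7] (depth 1)
After 'neg': stack = [7] (depth 1)
After 'dup': stack = [7, 7] (depth 2)
After 'push 6': stack = [7, 7, 6] (depth 3)
After 'drop': stack = [7, 7] (depth 2)
After 'neg': stack = [7, -7] (depth 2)
After 'div': stack = [-1] (depth 1)
After 'push 4': stack = [-1, 4] (depth 2)
After 'mod': stack = [3] (depth 1)
After 'push -9': stack = [3, -9] (depth 2)
After 'lt': stack = [0] (depth 1)
After 'neg': stack = [0] (depth 1)
After 'dup': stack = [0, 0] (depth 2)
After 'push 6': stack = [0, 0, 6] (depth 3)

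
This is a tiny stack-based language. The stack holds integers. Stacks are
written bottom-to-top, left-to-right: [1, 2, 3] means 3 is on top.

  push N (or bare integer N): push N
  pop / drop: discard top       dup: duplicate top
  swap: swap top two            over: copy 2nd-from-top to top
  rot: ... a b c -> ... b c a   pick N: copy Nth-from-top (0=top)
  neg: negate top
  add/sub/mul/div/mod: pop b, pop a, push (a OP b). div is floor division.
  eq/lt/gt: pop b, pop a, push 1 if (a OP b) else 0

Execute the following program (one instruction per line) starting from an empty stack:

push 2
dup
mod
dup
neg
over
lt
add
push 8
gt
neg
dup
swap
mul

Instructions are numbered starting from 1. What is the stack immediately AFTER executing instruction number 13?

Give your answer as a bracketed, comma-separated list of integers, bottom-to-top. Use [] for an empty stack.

Step 1 ('push 2'): [2]
Step 2 ('dup'): [2, 2]
Step 3 ('mod'): [0]
Step 4 ('dup'): [0, 0]
Step 5 ('neg'): [0, 0]
Step 6 ('over'): [0, 0, 0]
Step 7 ('lt'): [0, 0]
Step 8 ('add'): [0]
Step 9 ('push 8'): [0, 8]
Step 10 ('gt'): [0]
Step 11 ('neg'): [0]
Step 12 ('dup'): [0, 0]
Step 13 ('swap'): [0, 0]

Answer: [0, 0]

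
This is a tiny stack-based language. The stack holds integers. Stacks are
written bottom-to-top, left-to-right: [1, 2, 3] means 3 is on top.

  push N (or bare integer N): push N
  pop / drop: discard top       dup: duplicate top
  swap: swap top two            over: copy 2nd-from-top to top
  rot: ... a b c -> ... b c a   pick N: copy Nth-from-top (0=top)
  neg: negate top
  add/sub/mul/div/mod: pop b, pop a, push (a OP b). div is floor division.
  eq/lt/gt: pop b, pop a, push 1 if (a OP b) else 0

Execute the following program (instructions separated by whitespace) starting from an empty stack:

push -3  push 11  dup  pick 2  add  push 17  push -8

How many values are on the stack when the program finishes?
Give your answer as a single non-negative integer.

Answer: 5

Derivation:
After 'push -3': stack = [-3] (depth 1)
After 'push 11': stack = [-3, 11] (depth 2)
After 'dup': stack = [-3, 11, 11] (depth 3)
After 'pick 2': stack = [-3, 11, 11, -3] (depth 4)
After 'add': stack = [-3, 11, 8] (depth 3)
After 'push 17': stack = [-3, 11, 8, 17] (depth 4)
After 'push -8': stack = [-3, 11, 8, 17, -8] (depth 5)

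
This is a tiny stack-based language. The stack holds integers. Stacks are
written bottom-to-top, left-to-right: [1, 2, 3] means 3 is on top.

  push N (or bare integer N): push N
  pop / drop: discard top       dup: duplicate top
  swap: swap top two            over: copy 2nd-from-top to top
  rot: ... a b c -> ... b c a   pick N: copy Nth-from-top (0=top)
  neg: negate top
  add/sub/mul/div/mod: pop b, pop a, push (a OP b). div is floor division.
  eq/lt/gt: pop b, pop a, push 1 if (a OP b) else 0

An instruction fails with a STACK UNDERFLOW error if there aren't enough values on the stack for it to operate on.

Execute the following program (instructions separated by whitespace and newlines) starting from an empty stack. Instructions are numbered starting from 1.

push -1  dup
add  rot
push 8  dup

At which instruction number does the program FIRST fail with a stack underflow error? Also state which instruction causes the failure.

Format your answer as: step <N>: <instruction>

Answer: step 4: rot

Derivation:
Step 1 ('push -1'): stack = [-1], depth = 1
Step 2 ('dup'): stack = [-1, -1], depth = 2
Step 3 ('add'): stack = [-2], depth = 1
Step 4 ('rot'): needs 3 value(s) but depth is 1 — STACK UNDERFLOW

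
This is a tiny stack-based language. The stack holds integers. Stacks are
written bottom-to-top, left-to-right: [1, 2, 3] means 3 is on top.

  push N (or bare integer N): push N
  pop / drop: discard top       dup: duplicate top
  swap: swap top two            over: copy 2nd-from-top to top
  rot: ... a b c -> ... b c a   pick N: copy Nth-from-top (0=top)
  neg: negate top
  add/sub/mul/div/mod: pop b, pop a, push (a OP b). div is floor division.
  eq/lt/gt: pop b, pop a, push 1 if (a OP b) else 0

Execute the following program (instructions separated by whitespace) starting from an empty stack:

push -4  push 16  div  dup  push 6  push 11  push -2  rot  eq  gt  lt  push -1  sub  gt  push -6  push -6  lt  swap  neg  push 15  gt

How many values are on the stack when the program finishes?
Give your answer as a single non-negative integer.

Answer: 2

Derivation:
After 'push -4': stack = [-4] (depth 1)
After 'push 16': stack = [-4, 16] (depth 2)
After 'div': stack = [-1] (depth 1)
After 'dup': stack = [-1, -1] (depth 2)
After 'push 6': stack = [-1, -1, 6] (depth 3)
After 'push 11': stack = [-1, -1, 6, 11] (depth 4)
After 'push -2': stack = [-1, -1, 6, 11, -2] (depth 5)
After 'rot': stack = [-1, -1, 11, -2, 6] (depth 5)
After 'eq': stack = [-1, -1, 11, 0] (depth 4)
After 'gt': stack = [-1, -1, 1] (depth 3)
  ...
After 'push -1': stack = [-1, 1, -1] (depth 3)
After 'sub': stack = [-1, 2] (depth 2)
After 'gt': stack = [0] (depth 1)
After 'push -6': stack = [0, -6] (depth 2)
After 'push -6': stack = [0, -6, -6] (depth 3)
After 'lt': stack = [0, 0] (depth 2)
After 'swap': stack = [0, 0] (depth 2)
After 'neg': stack = [0, 0] (depth 2)
After 'push 15': stack = [0, 0, 15] (depth 3)
After 'gt': stack = [0, 0] (depth 2)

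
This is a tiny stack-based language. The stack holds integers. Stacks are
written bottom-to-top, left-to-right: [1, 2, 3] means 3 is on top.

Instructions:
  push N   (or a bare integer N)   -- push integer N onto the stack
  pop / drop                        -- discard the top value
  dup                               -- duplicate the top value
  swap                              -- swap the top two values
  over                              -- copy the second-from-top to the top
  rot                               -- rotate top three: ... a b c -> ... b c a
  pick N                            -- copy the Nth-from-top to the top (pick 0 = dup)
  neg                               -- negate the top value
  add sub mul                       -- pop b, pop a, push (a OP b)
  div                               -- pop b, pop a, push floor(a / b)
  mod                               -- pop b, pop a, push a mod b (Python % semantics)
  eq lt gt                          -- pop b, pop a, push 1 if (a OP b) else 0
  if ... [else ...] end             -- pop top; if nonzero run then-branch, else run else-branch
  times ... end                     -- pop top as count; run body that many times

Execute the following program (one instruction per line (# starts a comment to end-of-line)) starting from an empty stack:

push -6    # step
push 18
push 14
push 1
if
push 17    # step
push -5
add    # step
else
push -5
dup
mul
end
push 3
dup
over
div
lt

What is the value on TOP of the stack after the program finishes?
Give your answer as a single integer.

Answer: 0

Derivation:
After 'push -6': [-6]
After 'push 18': [-6, 18]
After 'push 14': [-6, 18, 14]
After 'push 1': [-6, 18, 14, 1]
After 'if': [-6, 18, 14]
After 'push 17': [-6, 18, 14, 17]
After 'push -5': [-6, 18, 14, 17, -5]
After 'add': [-6, 18, 14, 12]
After 'push 3': [-6, 18, 14, 12, 3]
After 'dup': [-6, 18, 14, 12, 3, 3]
After 'over': [-6, 18, 14, 12, 3, 3, 3]
After 'div': [-6, 18, 14, 12, 3, 1]
After 'lt': [-6, 18, 14, 12, 0]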